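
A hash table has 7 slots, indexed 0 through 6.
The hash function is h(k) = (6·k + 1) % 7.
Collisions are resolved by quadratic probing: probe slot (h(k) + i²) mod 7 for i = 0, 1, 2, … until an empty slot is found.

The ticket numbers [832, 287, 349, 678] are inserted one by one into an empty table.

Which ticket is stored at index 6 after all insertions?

678

832 hashes to 2; slot 2 is free -> place at 2.
287 hashes to 1; slot 1 is free -> place at 1.
349 hashes to 2; 2 taken -> place at 3.
678 hashes to 2; 2,3 taken -> place at 6.
Table: [., 287, 832, 349, ., ., 678]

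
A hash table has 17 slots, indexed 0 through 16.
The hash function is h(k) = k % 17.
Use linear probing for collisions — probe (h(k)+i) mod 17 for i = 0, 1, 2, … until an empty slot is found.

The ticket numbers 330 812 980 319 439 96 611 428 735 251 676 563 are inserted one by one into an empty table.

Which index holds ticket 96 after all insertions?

Insert 330: h=7, slot 7 empty → index 7.
Insert 812: h=13, slot 13 empty → index 13.
Insert 980: h=11, slot 11 empty → index 11.
Insert 319: h=13, slot 13 occupied → index 14.
Insert 439: h=14, slot 14 occupied → index 15.
Insert 96: h=11, slot 11 occupied → index 12.
Insert 611: h=16, slot 16 empty → index 16.
Insert 428: h=3, slot 3 empty → index 3.
Insert 735: h=4, slot 4 empty → index 4.
Insert 251: h=13, slots 13,14,15,16 occupied → index 0.
Insert 676: h=13, slots 13,14,15,16,0 occupied → index 1.
Insert 563: h=2, slot 2 empty → index 2.
Table: [251, 676, 563, 428, 735, _, _, 330, _, _, _, 980, 96, 812, 319, 439, 611]

12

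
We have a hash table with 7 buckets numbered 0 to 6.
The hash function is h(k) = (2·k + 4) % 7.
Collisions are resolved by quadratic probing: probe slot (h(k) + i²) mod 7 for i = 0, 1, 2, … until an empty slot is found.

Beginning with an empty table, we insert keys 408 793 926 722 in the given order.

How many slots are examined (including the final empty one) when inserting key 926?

3

Insert 408: h=1, slot 1 empty -> index 1.
Insert 793: h=1, slot 1 occupied -> index 2.
Insert 926: h=1, slots 1,2 occupied -> index 5.
Insert 722: h=6, slot 6 empty -> index 6.
Table: [—, 408, 793, —, —, 926, 722]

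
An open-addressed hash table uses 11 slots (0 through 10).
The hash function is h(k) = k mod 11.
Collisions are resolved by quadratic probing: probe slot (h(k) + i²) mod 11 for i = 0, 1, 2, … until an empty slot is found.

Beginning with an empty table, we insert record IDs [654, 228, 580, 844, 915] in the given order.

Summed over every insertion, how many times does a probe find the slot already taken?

654: h=5 → slot 5
228: h=8 → slot 8
580: h=8, probe 8,9 → slot 9
844: h=8, probe 8,9,1 → slot 1
915: h=2 → slot 2
Table: [_, 844, 915, _, _, 654, _, _, 228, 580, _]

3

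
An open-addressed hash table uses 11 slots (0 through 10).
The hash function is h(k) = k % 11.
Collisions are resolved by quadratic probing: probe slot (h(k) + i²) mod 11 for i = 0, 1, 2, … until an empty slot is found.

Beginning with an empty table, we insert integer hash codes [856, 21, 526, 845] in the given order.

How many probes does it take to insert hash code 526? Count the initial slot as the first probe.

856 hashes to 9; slot 9 is free -> place at 9.
21 hashes to 10; slot 10 is free -> place at 10.
526 hashes to 9; 9,10 taken -> place at 2.
845 hashes to 9; 9,10,2 taken -> place at 7.
Table: [_, _, 526, _, _, _, _, 845, _, 856, 21]

3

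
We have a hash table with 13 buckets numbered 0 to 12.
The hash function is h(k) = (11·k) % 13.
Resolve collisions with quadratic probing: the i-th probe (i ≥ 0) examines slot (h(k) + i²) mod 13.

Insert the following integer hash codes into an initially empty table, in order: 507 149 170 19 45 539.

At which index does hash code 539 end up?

10

507 hashes to 0; slot 0 is free => place at 0.
149 hashes to 1; slot 1 is free => place at 1.
170 hashes to 11; slot 11 is free => place at 11.
19 hashes to 1; 1 taken => place at 2.
45 hashes to 1; 1,2 taken => place at 5.
539 hashes to 1; 1,2,5 taken => place at 10.
Table: [507, 149, 19, —, —, 45, —, —, —, —, 539, 170, —]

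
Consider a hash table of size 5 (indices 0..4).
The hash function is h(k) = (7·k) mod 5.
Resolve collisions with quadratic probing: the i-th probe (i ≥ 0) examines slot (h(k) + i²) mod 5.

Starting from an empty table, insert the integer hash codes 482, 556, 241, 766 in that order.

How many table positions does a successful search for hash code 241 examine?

2

482: h=4 -> slot 4
556: h=2 -> slot 2
241: h=2, probe 2,3 -> slot 3
766: h=2, probe 2,3,1 -> slot 1
Table: [_, 766, 556, 241, 482]
Lookup 241: h=2, probe 2,3 → found at 3.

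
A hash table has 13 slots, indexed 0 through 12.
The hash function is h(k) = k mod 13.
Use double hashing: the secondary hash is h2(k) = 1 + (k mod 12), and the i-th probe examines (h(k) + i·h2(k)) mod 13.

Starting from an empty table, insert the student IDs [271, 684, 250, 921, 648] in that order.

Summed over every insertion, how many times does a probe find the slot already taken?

3

271 hashes to 11; slot 11 is free => place at 11.
684 hashes to 8; slot 8 is free => place at 8.
250 hashes to 3; slot 3 is free => place at 3.
921 hashes to 11, h2=10; 11,8 taken => place at 5.
648 hashes to 11, h2=1; 11 taken => place at 12.
Table: [., ., ., 250, ., 921, ., ., 684, ., ., 271, 648]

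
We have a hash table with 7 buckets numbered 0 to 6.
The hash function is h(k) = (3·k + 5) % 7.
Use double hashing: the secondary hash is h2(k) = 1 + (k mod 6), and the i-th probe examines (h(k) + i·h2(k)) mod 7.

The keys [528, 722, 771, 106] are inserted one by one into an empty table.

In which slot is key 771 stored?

5

528 hashes to 0; slot 0 is free -> place at 0.
722 hashes to 1; slot 1 is free -> place at 1.
771 hashes to 1, h2=4; 1 taken -> place at 5.
106 hashes to 1, h2=5; 1 taken -> place at 6.
Table: [528, 722, ∅, ∅, ∅, 771, 106]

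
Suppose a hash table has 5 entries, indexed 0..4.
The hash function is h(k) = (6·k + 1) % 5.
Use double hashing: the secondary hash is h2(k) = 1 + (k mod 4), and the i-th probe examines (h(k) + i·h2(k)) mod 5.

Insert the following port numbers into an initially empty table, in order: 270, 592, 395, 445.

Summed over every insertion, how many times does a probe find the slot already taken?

4

270 hashes to 1; slot 1 is free -> place at 1.
592 hashes to 3; slot 3 is free -> place at 3.
395 hashes to 1, h2=4; 1 taken -> place at 0.
445 hashes to 1, h2=2; 1,3,0 taken -> place at 2.
Table: [395, 270, 445, 592, —]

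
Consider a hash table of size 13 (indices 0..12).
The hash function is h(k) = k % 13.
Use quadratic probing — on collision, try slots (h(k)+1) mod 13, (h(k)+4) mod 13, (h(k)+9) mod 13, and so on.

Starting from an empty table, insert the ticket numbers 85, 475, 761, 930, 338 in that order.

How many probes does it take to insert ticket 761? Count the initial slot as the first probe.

Insert 85: h=7, slot 7 empty => index 7.
Insert 475: h=7, slot 7 occupied => index 8.
Insert 761: h=7, slots 7,8 occupied => index 11.
Insert 930: h=7, slots 7,8,11 occupied => index 3.
Insert 338: h=0, slot 0 empty => index 0.
Table: [338, —, —, 930, —, —, —, 85, 475, —, —, 761, —]

3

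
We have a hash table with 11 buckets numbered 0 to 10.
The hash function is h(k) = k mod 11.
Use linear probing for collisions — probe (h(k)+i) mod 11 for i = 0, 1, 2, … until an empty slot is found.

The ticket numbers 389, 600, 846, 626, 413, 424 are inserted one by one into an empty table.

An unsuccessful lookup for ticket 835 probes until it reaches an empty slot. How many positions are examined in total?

389: h=4 → slot 4
600: h=6 → slot 6
846: h=10 → slot 10
626: h=10, probe 10,0 → slot 0
413: h=6, probe 6,7 → slot 7
424: h=6, probe 6,7,8 → slot 8
Table: [626, _, _, _, 389, _, 600, 413, 424, _, 846]
Lookup 835: h=10, probe 10,0,1 → slot 1 empty, not found.

3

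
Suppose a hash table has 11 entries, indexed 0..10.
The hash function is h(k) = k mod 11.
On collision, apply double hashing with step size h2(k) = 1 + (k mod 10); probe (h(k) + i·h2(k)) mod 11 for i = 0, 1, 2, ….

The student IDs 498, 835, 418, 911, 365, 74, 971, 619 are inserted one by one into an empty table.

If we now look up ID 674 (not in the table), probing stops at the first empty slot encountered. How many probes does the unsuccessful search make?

498 hashes to 3; slot 3 is free -> place at 3.
835 hashes to 10; slot 10 is free -> place at 10.
418 hashes to 0; slot 0 is free -> place at 0.
911 hashes to 9; slot 9 is free -> place at 9.
365 hashes to 2; slot 2 is free -> place at 2.
74 hashes to 8; slot 8 is free -> place at 8.
971 hashes to 3, h2=2; 3 taken -> place at 5.
619 hashes to 3, h2=10; 3,2 taken -> place at 1.
Table: [418, 619, 365, 498, _, 971, _, _, 74, 911, 835]
Lookup 674: h=3, h2=5, probe 3,8,2,7 → slot 7 empty, not found.

4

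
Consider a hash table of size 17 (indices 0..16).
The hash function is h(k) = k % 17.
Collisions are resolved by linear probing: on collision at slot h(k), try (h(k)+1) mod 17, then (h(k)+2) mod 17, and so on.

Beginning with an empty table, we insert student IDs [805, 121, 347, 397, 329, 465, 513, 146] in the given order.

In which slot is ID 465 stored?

Insert 805: h=6, slot 6 empty → index 6.
Insert 121: h=2, slot 2 empty → index 2.
Insert 347: h=7, slot 7 empty → index 7.
Insert 397: h=6, slots 6,7 occupied → index 8.
Insert 329: h=6, slots 6,7,8 occupied → index 9.
Insert 465: h=6, slots 6,7,8,9 occupied → index 10.
Insert 513: h=3, slot 3 empty → index 3.
Insert 146: h=10, slot 10 occupied → index 11.
Table: [_, _, 121, 513, _, _, 805, 347, 397, 329, 465, 146, _, _, _, _, _]

10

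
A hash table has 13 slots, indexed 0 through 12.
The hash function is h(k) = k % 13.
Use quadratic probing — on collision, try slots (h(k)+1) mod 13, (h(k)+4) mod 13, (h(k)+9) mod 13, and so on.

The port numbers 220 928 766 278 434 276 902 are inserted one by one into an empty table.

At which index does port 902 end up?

1

220 hashes to 12; slot 12 is free => place at 12.
928 hashes to 5; slot 5 is free => place at 5.
766 hashes to 12; 12 taken => place at 0.
278 hashes to 5; 5 taken => place at 6.
434 hashes to 5; 5,6 taken => place at 9.
276 hashes to 3; slot 3 is free => place at 3.
902 hashes to 5; 5,6,9 taken => place at 1.
Table: [766, 902, —, 276, —, 928, 278, —, —, 434, —, —, 220]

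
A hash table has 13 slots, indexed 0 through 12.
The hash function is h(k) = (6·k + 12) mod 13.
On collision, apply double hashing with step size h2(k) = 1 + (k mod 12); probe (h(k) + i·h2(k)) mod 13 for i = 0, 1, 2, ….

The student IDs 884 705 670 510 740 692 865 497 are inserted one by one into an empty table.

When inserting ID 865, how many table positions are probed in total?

884: h=12 => slot 12
705: h=4 => slot 4
670: h=2 => slot 2
510: h=4, h2=7, probe 4,11 => slot 11
740: h=6 => slot 6
692: h=4, h2=9, probe 4,0 => slot 0
865: h=2, h2=2, probe 2,4,6,8 => slot 8
497: h=4, h2=6, probe 4,10 => slot 10
Table: [692, _, 670, _, 705, _, 740, _, 865, _, 497, 510, 884]

4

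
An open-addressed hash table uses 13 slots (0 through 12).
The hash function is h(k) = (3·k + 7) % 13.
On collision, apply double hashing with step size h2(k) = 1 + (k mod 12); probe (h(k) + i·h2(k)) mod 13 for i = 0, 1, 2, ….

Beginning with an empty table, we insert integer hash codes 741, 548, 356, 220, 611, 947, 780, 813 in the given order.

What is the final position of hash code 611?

741 hashes to 7; slot 7 is free => place at 7.
548 hashes to 0; slot 0 is free => place at 0.
356 hashes to 9; slot 9 is free => place at 9.
220 hashes to 4; slot 4 is free => place at 4.
611 hashes to 7, h2=12; 7 taken => place at 6.
947 hashes to 1; slot 1 is free => place at 1.
780 hashes to 7, h2=1; 7 taken => place at 8.
813 hashes to 2; slot 2 is free => place at 2.
Table: [548, 947, 813, ∅, 220, ∅, 611, 741, 780, 356, ∅, ∅, ∅]

6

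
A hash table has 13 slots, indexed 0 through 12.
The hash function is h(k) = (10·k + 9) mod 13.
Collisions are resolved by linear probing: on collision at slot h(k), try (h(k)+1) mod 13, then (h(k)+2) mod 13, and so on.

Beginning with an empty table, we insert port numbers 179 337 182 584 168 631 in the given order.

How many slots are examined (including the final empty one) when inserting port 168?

3

Insert 179: h=5, slot 5 empty → index 5.
Insert 337: h=12, slot 12 empty → index 12.
Insert 182: h=9, slot 9 empty → index 9.
Insert 584: h=12, slot 12 occupied → index 0.
Insert 168: h=12, slots 12,0 occupied → index 1.
Insert 631: h=1, slot 1 occupied → index 2.
Table: [584, 168, 631, ∅, ∅, 179, ∅, ∅, ∅, 182, ∅, ∅, 337]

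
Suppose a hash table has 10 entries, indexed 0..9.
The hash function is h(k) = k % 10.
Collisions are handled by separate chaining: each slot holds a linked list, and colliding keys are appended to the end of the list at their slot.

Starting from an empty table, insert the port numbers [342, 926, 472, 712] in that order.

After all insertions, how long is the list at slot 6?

1

Insert 342: h=2, bucket 2 empty → new chain.
Insert 926: h=6, bucket 6 empty → new chain.
Insert 472: h=2, bucket 2 nonempty → append to chain.
Insert 712: h=2, bucket 2 nonempty → append to chain.
Final buckets:
0: —
1: —
2: 342 -> 472 -> 712
3: —
4: —
5: —
6: 926
7: —
8: —
9: —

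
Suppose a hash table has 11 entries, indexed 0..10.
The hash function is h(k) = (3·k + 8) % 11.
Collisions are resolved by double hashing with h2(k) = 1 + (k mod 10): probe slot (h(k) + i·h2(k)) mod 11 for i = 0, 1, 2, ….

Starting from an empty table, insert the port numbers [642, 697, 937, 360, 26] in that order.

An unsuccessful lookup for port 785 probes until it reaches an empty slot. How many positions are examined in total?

Insert 642: h=9, slot 9 empty → index 9.
Insert 697: h=9, h2=8, slot 9 occupied → index 6.
Insert 937: h=3, slot 3 empty → index 3.
Insert 360: h=10, slot 10 empty → index 10.
Insert 26: h=9, h2=7, slot 9 occupied → index 5.
Table: [_, _, _, 937, _, 26, 697, _, _, 642, 360]
Lookup 785: h=9, h2=6, probe 9,4 → slot 4 empty, not found.

2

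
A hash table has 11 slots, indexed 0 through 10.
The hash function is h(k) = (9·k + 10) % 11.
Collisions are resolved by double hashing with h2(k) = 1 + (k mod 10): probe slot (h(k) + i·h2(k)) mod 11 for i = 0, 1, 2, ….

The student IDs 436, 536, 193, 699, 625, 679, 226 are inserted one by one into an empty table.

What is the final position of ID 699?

436 hashes to 7; slot 7 is free => place at 7.
536 hashes to 5; slot 5 is free => place at 5.
193 hashes to 9; slot 9 is free => place at 9.
699 hashes to 9, h2=10; 9 taken => place at 8.
625 hashes to 3; slot 3 is free => place at 3.
679 hashes to 5, h2=10; 5 taken => place at 4.
226 hashes to 9, h2=7; 9,5 taken => place at 1.
Table: [∅, 226, ∅, 625, 679, 536, ∅, 436, 699, 193, ∅]

8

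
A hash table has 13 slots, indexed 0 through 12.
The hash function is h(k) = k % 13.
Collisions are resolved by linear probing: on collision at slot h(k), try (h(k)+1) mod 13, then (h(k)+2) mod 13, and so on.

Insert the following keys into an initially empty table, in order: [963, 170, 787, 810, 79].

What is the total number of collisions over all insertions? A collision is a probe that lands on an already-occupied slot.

963 hashes to 1; slot 1 is free => place at 1.
170 hashes to 1; 1 taken => place at 2.
787 hashes to 7; slot 7 is free => place at 7.
810 hashes to 4; slot 4 is free => place at 4.
79 hashes to 1; 1,2 taken => place at 3.
Table: [-, 963, 170, 79, 810, -, -, 787, -, -, -, -, -]

3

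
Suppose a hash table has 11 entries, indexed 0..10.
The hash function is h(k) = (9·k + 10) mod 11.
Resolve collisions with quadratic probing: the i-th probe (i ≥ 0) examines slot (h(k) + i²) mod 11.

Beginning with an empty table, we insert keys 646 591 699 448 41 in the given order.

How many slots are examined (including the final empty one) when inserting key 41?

Insert 646: h=5, slot 5 empty → index 5.
Insert 591: h=5, slot 5 occupied → index 6.
Insert 699: h=9, slot 9 empty → index 9.
Insert 448: h=5, slots 5,6,9 occupied → index 3.
Insert 41: h=5, slots 5,6,9,3 occupied → index 10.
Table: [-, -, -, 448, -, 646, 591, -, -, 699, 41]

5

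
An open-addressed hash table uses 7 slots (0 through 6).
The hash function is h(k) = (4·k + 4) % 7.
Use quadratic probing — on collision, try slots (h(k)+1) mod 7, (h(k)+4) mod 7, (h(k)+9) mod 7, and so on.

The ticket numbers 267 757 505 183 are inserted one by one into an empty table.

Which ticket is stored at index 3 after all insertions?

Insert 267: h=1, slot 1 empty → index 1.
Insert 757: h=1, slot 1 occupied → index 2.
Insert 505: h=1, slots 1,2 occupied → index 5.
Insert 183: h=1, slots 1,2,5 occupied → index 3.
Table: [—, 267, 757, 183, —, 505, —]

183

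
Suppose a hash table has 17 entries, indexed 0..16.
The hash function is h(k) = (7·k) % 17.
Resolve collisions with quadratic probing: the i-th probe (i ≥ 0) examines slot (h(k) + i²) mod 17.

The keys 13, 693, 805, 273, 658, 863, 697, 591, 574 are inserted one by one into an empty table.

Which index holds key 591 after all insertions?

13 hashes to 6; slot 6 is free => place at 6.
693 hashes to 6; 6 taken => place at 7.
805 hashes to 8; slot 8 is free => place at 8.
273 hashes to 7; 7,8 taken => place at 11.
658 hashes to 16; slot 16 is free => place at 16.
863 hashes to 6; 6,7 taken => place at 10.
697 hashes to 0; slot 0 is free => place at 0.
591 hashes to 6; 6,7,10 taken => place at 15.
574 hashes to 6; 6,7,10,15 taken => place at 5.
Table: [697, ∅, ∅, ∅, ∅, 574, 13, 693, 805, ∅, 863, 273, ∅, ∅, ∅, 591, 658]

15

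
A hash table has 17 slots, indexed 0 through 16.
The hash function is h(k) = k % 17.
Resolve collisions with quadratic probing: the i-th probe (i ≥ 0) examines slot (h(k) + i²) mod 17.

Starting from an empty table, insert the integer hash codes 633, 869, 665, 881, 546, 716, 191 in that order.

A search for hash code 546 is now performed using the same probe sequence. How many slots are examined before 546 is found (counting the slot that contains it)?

3

633 hashes to 4; slot 4 is free => place at 4.
869 hashes to 2; slot 2 is free => place at 2.
665 hashes to 2; 2 taken => place at 3.
881 hashes to 14; slot 14 is free => place at 14.
546 hashes to 2; 2,3 taken => place at 6.
716 hashes to 2; 2,3,6 taken => place at 11.
191 hashes to 4; 4 taken => place at 5.
Table: [_, _, 869, 665, 633, 191, 546, _, _, _, _, 716, _, _, 881, _, _]
Lookup 546: h=2, probe 2,3,6 → found at 6.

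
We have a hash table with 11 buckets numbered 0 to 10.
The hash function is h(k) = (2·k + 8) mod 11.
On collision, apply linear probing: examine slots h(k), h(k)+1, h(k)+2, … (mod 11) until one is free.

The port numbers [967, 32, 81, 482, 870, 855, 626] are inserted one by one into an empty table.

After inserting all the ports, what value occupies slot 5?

967: h=6 => slot 6
32: h=6, probe 6,7 => slot 7
81: h=5 => slot 5
482: h=4 => slot 4
870: h=10 => slot 10
855: h=2 => slot 2
626: h=6, probe 6,7,8 => slot 8
Table: [., ., 855, ., 482, 81, 967, 32, 626, ., 870]

81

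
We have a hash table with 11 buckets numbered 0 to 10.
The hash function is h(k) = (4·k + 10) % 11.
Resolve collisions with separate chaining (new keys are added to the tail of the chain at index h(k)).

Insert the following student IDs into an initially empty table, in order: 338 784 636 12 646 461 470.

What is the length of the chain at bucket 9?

3

Insert 338: h=9, bucket 9 empty -> new chain.
Insert 784: h=0, bucket 0 empty -> new chain.
Insert 636: h=2, bucket 2 empty -> new chain.
Insert 12: h=3, bucket 3 empty -> new chain.
Insert 646: h=9, bucket 9 nonempty -> append to chain.
Insert 461: h=6, bucket 6 empty -> new chain.
Insert 470: h=9, bucket 9 nonempty -> append to chain.
Final buckets:
0: 784
1: _
2: 636
3: 12
4: _
5: _
6: 461
7: _
8: _
9: 338 -> 646 -> 470
10: _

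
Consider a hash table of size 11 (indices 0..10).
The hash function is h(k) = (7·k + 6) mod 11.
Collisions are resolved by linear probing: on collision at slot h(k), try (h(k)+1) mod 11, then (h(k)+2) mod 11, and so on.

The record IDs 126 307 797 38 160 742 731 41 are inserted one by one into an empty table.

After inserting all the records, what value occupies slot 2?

Insert 126: h=8, slot 8 empty → index 8.
Insert 307: h=10, slot 10 empty → index 10.
Insert 797: h=8, slot 8 occupied → index 9.
Insert 38: h=8, slots 8,9,10 occupied → index 0.
Insert 160: h=4, slot 4 empty → index 4.
Insert 742: h=8, slots 8,9,10,0 occupied → index 1.
Insert 731: h=8, slots 8,9,10,0,1 occupied → index 2.
Insert 41: h=7, slot 7 empty → index 7.
Table: [38, 742, 731, -, 160, -, -, 41, 126, 797, 307]

731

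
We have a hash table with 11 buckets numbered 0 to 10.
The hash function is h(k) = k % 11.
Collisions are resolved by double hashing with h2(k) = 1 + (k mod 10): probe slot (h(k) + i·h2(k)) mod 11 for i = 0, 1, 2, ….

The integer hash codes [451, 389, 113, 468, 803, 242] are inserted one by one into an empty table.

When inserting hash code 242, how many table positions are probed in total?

451 hashes to 0; slot 0 is free -> place at 0.
389 hashes to 4; slot 4 is free -> place at 4.
113 hashes to 3; slot 3 is free -> place at 3.
468 hashes to 6; slot 6 is free -> place at 6.
803 hashes to 0, h2=4; 0,4 taken -> place at 8.
242 hashes to 0, h2=3; 0,3,6 taken -> place at 9.
Table: [451, ., ., 113, 389, ., 468, ., 803, 242, .]

4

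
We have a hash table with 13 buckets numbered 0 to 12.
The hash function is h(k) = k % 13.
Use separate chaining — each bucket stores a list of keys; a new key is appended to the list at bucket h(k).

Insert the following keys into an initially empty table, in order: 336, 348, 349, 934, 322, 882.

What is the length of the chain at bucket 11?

4

336 → bucket 11
348 → bucket 10
349 → bucket 11 (collision)
934 → bucket 11 (collision)
322 → bucket 10 (collision)
882 → bucket 11 (collision)
Final buckets:
0: -
1: -
2: -
3: -
4: -
5: -
6: -
7: -
8: -
9: -
10: 348 -> 322
11: 336 -> 349 -> 934 -> 882
12: -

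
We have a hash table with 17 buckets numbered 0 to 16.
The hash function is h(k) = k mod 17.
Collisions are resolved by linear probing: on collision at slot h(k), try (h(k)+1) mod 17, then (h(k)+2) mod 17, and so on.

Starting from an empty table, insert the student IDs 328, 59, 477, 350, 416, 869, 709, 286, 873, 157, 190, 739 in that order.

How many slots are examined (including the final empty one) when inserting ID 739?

4

328 hashes to 5; slot 5 is free → place at 5.
59 hashes to 8; slot 8 is free → place at 8.
477 hashes to 1; slot 1 is free → place at 1.
350 hashes to 10; slot 10 is free → place at 10.
416 hashes to 8; 8 taken → place at 9.
869 hashes to 2; slot 2 is free → place at 2.
709 hashes to 12; slot 12 is free → place at 12.
286 hashes to 14; slot 14 is free → place at 14.
873 hashes to 6; slot 6 is free → place at 6.
157 hashes to 4; slot 4 is free → place at 4.
190 hashes to 3; slot 3 is free → place at 3.
739 hashes to 8; 8,9,10 taken → place at 11.
Table: [-, 477, 869, 190, 157, 328, 873, -, 59, 416, 350, 739, 709, -, 286, -, -]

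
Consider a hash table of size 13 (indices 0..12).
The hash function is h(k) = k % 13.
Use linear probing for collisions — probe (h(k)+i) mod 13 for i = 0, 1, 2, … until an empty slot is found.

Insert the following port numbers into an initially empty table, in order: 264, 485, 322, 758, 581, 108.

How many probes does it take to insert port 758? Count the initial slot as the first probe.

264 hashes to 4; slot 4 is free → place at 4.
485 hashes to 4; 4 taken → place at 5.
322 hashes to 10; slot 10 is free → place at 10.
758 hashes to 4; 4,5 taken → place at 6.
581 hashes to 9; slot 9 is free → place at 9.
108 hashes to 4; 4,5,6 taken → place at 7.
Table: [∅, ∅, ∅, ∅, 264, 485, 758, 108, ∅, 581, 322, ∅, ∅]

3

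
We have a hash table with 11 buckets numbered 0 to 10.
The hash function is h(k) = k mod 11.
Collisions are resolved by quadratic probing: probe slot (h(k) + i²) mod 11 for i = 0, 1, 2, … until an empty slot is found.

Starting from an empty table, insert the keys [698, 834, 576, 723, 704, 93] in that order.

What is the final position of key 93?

Insert 698: h=5, slot 5 empty => index 5.
Insert 834: h=9, slot 9 empty => index 9.
Insert 576: h=4, slot 4 empty => index 4.
Insert 723: h=8, slot 8 empty => index 8.
Insert 704: h=0, slot 0 empty => index 0.
Insert 93: h=5, slot 5 occupied => index 6.
Table: [704, _, _, _, 576, 698, 93, _, 723, 834, _]

6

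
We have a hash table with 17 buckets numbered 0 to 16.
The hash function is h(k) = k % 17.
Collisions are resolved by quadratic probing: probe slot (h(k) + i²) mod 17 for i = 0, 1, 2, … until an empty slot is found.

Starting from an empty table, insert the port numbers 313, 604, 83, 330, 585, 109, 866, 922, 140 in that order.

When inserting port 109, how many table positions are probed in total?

4

313 hashes to 7; slot 7 is free => place at 7.
604 hashes to 9; slot 9 is free => place at 9.
83 hashes to 15; slot 15 is free => place at 15.
330 hashes to 7; 7 taken => place at 8.
585 hashes to 7; 7,8 taken => place at 11.
109 hashes to 7; 7,8,11 taken => place at 16.
866 hashes to 16; 16 taken => place at 0.
922 hashes to 4; slot 4 is free => place at 4.
140 hashes to 4; 4 taken => place at 5.
Table: [866, -, -, -, 922, 140, -, 313, 330, 604, -, 585, -, -, -, 83, 109]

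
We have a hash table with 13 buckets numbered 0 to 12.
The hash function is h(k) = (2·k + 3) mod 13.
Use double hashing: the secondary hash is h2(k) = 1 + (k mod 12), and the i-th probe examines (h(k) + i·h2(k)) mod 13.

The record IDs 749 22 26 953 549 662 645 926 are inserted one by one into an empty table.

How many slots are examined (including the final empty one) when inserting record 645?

749: h=6 -> slot 6
22: h=8 -> slot 8
26: h=3 -> slot 3
953: h=11 -> slot 11
549: h=9 -> slot 9
662: h=1 -> slot 1
645: h=6, h2=10, probe 6,3,0 -> slot 0
926: h=9, h2=3, probe 9,12 -> slot 12
Table: [645, 662, —, 26, —, —, 749, —, 22, 549, —, 953, 926]

3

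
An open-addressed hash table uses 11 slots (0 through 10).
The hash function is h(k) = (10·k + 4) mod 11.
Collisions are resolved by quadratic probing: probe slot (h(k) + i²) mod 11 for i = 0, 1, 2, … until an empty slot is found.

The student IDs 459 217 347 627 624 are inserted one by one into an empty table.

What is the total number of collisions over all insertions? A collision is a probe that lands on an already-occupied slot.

3

459: h=7 → slot 7
217: h=7, probe 7,8 → slot 8
347: h=9 → slot 9
627: h=4 → slot 4
624: h=7, probe 7,8,0 → slot 0
Table: [624, _, _, _, 627, _, _, 459, 217, 347, _]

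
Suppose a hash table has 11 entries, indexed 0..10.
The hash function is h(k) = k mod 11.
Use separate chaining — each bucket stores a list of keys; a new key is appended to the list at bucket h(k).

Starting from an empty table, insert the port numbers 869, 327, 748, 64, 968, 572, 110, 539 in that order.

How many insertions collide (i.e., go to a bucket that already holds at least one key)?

5

Insert 869: h=0, bucket 0 empty → new chain.
Insert 327: h=8, bucket 8 empty → new chain.
Insert 748: h=0, bucket 0 nonempty → append to chain.
Insert 64: h=9, bucket 9 empty → new chain.
Insert 968: h=0, bucket 0 nonempty → append to chain.
Insert 572: h=0, bucket 0 nonempty → append to chain.
Insert 110: h=0, bucket 0 nonempty → append to chain.
Insert 539: h=0, bucket 0 nonempty → append to chain.
Final buckets:
0: 869 -> 748 -> 968 -> 572 -> 110 -> 539
1: —
2: —
3: —
4: —
5: —
6: —
7: —
8: 327
9: 64
10: —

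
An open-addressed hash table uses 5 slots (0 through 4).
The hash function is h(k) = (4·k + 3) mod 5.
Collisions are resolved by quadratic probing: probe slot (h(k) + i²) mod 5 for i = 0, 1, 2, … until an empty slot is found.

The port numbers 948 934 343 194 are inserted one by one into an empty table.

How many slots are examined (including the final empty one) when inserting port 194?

Insert 948: h=0, slot 0 empty → index 0.
Insert 934: h=4, slot 4 empty → index 4.
Insert 343: h=0, slot 0 occupied → index 1.
Insert 194: h=4, slots 4,0 occupied → index 3.
Table: [948, 343, ., 194, 934]

3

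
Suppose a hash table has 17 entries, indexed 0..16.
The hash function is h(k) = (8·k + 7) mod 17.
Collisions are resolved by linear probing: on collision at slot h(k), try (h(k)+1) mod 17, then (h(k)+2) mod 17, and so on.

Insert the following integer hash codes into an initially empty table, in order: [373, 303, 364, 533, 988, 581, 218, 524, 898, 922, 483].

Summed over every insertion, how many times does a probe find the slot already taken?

Insert 373: h=16, slot 16 empty → index 16.
Insert 303: h=0, slot 0 empty → index 0.
Insert 364: h=12, slot 12 empty → index 12.
Insert 533: h=4, slot 4 empty → index 4.
Insert 988: h=6, slot 6 empty → index 6.
Insert 581: h=14, slot 14 empty → index 14.
Insert 218: h=0, slot 0 occupied → index 1.
Insert 524: h=0, slots 0,1 occupied → index 2.
Insert 898: h=0, slots 0,1,2 occupied → index 3.
Insert 922: h=5, slot 5 empty → index 5.
Insert 483: h=12, slot 12 occupied → index 13.
Table: [303, 218, 524, 898, 533, 922, 988, _, _, _, _, _, 364, 483, 581, _, 373]

7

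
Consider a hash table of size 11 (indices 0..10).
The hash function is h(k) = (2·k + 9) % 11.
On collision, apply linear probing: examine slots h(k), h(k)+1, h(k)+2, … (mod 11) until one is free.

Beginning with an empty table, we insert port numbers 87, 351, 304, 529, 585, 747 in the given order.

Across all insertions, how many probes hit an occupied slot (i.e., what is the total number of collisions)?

3

87: h=7 -> slot 7
351: h=7, probe 7,8 -> slot 8
304: h=1 -> slot 1
529: h=0 -> slot 0
585: h=2 -> slot 2
747: h=7, probe 7,8,9 -> slot 9
Table: [529, 304, 585, ∅, ∅, ∅, ∅, 87, 351, 747, ∅]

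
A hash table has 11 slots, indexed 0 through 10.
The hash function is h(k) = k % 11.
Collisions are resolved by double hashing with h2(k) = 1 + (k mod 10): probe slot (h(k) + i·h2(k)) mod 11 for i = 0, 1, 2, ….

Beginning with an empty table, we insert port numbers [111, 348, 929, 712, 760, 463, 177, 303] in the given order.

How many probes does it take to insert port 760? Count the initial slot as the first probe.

2

111 hashes to 1; slot 1 is free → place at 1.
348 hashes to 7; slot 7 is free → place at 7.
929 hashes to 5; slot 5 is free → place at 5.
712 hashes to 8; slot 8 is free → place at 8.
760 hashes to 1, h2=1; 1 taken → place at 2.
463 hashes to 1, h2=4; 1,5 taken → place at 9.
177 hashes to 1, h2=8; 1,9 taken → place at 6.
303 hashes to 6, h2=4; 6 taken → place at 10.
Table: [—, 111, 760, —, —, 929, 177, 348, 712, 463, 303]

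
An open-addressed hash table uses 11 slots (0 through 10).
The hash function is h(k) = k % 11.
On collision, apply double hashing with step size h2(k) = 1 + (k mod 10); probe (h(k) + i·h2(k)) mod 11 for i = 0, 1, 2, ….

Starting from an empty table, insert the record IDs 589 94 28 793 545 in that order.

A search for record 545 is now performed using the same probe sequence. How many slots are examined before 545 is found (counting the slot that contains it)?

Insert 589: h=6, slot 6 empty => index 6.
Insert 94: h=6, h2=5, slot 6 occupied => index 0.
Insert 28: h=6, h2=9, slot 6 occupied => index 4.
Insert 793: h=1, slot 1 empty => index 1.
Insert 545: h=6, h2=6, slots 6,1 occupied => index 7.
Table: [94, 793, ∅, ∅, 28, ∅, 589, 545, ∅, ∅, ∅]
Lookup 545: h=6, h2=6, probe 6,1,7 → found at 7.

3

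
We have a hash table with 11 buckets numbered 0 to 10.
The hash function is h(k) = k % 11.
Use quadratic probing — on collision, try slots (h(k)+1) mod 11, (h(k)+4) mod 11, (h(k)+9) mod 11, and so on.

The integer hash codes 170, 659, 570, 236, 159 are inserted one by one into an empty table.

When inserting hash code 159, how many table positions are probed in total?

4

170: h=5 => slot 5
659: h=10 => slot 10
570: h=9 => slot 9
236: h=5, probe 5,6 => slot 6
159: h=5, probe 5,6,9,3 => slot 3
Table: [∅, ∅, ∅, 159, ∅, 170, 236, ∅, ∅, 570, 659]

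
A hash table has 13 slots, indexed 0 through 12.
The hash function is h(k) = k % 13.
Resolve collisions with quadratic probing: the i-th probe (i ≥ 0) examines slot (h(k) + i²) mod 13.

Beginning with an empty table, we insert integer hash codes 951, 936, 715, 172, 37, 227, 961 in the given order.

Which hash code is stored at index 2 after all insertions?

Insert 951: h=2, slot 2 empty -> index 2.
Insert 936: h=0, slot 0 empty -> index 0.
Insert 715: h=0, slot 0 occupied -> index 1.
Insert 172: h=3, slot 3 empty -> index 3.
Insert 37: h=11, slot 11 empty -> index 11.
Insert 227: h=6, slot 6 empty -> index 6.
Insert 961: h=12, slot 12 empty -> index 12.
Table: [936, 715, 951, 172, -, -, 227, -, -, -, -, 37, 961]

951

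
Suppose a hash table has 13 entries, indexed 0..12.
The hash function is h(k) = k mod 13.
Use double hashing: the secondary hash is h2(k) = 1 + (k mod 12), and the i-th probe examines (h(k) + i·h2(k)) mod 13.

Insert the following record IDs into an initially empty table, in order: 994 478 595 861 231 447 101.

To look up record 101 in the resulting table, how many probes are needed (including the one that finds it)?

Insert 994: h=6, slot 6 empty -> index 6.
Insert 478: h=10, slot 10 empty -> index 10.
Insert 595: h=10, h2=8, slot 10 occupied -> index 5.
Insert 861: h=3, slot 3 empty -> index 3.
Insert 231: h=10, h2=4, slot 10 occupied -> index 1.
Insert 447: h=5, h2=4, slot 5 occupied -> index 9.
Insert 101: h=10, h2=6, slots 10,3,9 occupied -> index 2.
Table: [—, 231, 101, 861, —, 595, 994, —, —, 447, 478, —, —]
Lookup 101: h=10, h2=6, probe 10,3,9,2 → found at 2.

4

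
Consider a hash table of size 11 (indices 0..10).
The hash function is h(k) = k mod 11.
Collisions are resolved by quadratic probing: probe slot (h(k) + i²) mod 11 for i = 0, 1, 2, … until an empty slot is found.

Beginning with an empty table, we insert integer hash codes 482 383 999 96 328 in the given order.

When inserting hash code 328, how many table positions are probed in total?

4

Insert 482: h=9, slot 9 empty -> index 9.
Insert 383: h=9, slot 9 occupied -> index 10.
Insert 999: h=9, slots 9,10 occupied -> index 2.
Insert 96: h=8, slot 8 empty -> index 8.
Insert 328: h=9, slots 9,10,2 occupied -> index 7.
Table: [∅, ∅, 999, ∅, ∅, ∅, ∅, 328, 96, 482, 383]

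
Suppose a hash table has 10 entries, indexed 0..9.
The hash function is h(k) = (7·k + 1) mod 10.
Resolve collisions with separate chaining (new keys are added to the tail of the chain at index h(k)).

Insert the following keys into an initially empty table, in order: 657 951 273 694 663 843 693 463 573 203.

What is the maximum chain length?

657 → bucket 0
951 → bucket 8
273 → bucket 2
694 → bucket 9
663 → bucket 2 (collision)
843 → bucket 2 (collision)
693 → bucket 2 (collision)
463 → bucket 2 (collision)
573 → bucket 2 (collision)
203 → bucket 2 (collision)
Final buckets:
0: 657
1: .
2: 273 -> 663 -> 843 -> 693 -> 463 -> 573 -> 203
3: .
4: .
5: .
6: .
7: .
8: 951
9: 694

7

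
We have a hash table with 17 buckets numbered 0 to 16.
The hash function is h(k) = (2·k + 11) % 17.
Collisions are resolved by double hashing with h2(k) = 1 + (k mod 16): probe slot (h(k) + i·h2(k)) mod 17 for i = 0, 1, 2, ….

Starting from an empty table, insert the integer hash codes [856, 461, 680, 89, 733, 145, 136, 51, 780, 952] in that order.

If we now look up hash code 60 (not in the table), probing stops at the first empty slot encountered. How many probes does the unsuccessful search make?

2

856 hashes to 6; slot 6 is free → place at 6.
461 hashes to 15; slot 15 is free → place at 15.
680 hashes to 11; slot 11 is free → place at 11.
89 hashes to 2; slot 2 is free → place at 2.
733 hashes to 15, h2=14; 15 taken → place at 12.
145 hashes to 12, h2=2; 12 taken → place at 14.
136 hashes to 11, h2=9; 11 taken → place at 3.
51 hashes to 11, h2=4; 11,15,2,6 taken → place at 10.
780 hashes to 7; slot 7 is free → place at 7.
952 hashes to 11, h2=9; 11,3,12 taken → place at 4.
Table: [—, —, 89, 136, 952, —, 856, 780, —, —, 51, 680, 733, —, 145, 461, —]
Lookup 60: h=12, h2=13, probe 12,8 → slot 8 empty, not found.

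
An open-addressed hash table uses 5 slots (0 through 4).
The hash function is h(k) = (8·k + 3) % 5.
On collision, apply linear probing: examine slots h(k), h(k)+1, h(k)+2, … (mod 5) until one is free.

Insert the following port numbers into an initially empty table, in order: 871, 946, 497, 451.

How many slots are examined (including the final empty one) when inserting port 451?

3

Insert 871: h=1, slot 1 empty -> index 1.
Insert 946: h=1, slot 1 occupied -> index 2.
Insert 497: h=4, slot 4 empty -> index 4.
Insert 451: h=1, slots 1,2 occupied -> index 3.
Table: [_, 871, 946, 451, 497]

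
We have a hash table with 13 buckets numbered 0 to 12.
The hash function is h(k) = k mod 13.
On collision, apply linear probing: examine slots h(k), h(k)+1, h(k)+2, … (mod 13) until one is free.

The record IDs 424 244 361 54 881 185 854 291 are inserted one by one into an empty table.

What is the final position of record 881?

424: h=8 -> slot 8
244: h=10 -> slot 10
361: h=10, probe 10,11 -> slot 11
54: h=2 -> slot 2
881: h=10, probe 10,11,12 -> slot 12
185: h=3 -> slot 3
854: h=9 -> slot 9
291: h=5 -> slot 5
Table: [-, -, 54, 185, -, 291, -, -, 424, 854, 244, 361, 881]

12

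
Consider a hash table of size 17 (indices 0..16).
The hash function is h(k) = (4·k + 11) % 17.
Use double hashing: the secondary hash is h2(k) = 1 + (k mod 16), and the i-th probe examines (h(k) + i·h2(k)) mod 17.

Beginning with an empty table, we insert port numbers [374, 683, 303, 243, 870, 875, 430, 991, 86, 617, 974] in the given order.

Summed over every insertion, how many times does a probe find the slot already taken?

10

374: h=11 -> slot 11
683: h=6 -> slot 6
303: h=16 -> slot 16
243: h=14 -> slot 14
870: h=6, h2=7, probe 6,13 -> slot 13
875: h=9 -> slot 9
430: h=14, h2=15, probe 14,12 -> slot 12
991: h=14, h2=16, probe 14,13,12,11,10 -> slot 10
86: h=15 -> slot 15
617: h=14, h2=10, probe 14,7 -> slot 7
974: h=14, h2=15, probe 14,12,10,8 -> slot 8
Table: [-, -, -, -, -, -, 683, 617, 974, 875, 991, 374, 430, 870, 243, 86, 303]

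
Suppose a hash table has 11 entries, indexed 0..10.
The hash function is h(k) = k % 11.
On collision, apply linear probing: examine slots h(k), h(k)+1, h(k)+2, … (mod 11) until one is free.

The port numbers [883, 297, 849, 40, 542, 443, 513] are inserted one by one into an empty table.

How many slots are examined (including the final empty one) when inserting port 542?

883 hashes to 3; slot 3 is free => place at 3.
297 hashes to 0; slot 0 is free => place at 0.
849 hashes to 2; slot 2 is free => place at 2.
40 hashes to 7; slot 7 is free => place at 7.
542 hashes to 3; 3 taken => place at 4.
443 hashes to 3; 3,4 taken => place at 5.
513 hashes to 7; 7 taken => place at 8.
Table: [297, -, 849, 883, 542, 443, -, 40, 513, -, -]

2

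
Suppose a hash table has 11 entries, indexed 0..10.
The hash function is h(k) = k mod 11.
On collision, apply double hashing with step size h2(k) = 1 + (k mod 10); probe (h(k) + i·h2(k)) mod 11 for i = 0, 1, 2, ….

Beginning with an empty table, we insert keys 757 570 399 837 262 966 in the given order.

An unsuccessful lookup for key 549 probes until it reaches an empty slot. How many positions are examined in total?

757 hashes to 9; slot 9 is free => place at 9.
570 hashes to 9, h2=1; 9 taken => place at 10.
399 hashes to 3; slot 3 is free => place at 3.
837 hashes to 1; slot 1 is free => place at 1.
262 hashes to 9, h2=3; 9,1 taken => place at 4.
966 hashes to 9, h2=7; 9 taken => place at 5.
Table: [∅, 837, ∅, 399, 262, 966, ∅, ∅, ∅, 757, 570]
Lookup 549: h=10, h2=10, probe 10,9,8 → slot 8 empty, not found.

3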